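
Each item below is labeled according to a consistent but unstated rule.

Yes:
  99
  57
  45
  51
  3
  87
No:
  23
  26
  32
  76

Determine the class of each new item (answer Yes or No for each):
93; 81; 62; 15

The common property of the 'Yes' items is: multiple of 3. No 'No' item has it.
93: 93 = 3·31 — fits, so Yes.
81: 81 = 3·27 — fits, so Yes.
62: 62 = 3·20 + 2 — does not fit, so No.
15: 15 = 3·5 — fits, so Yes.

Yes, Yes, No, Yes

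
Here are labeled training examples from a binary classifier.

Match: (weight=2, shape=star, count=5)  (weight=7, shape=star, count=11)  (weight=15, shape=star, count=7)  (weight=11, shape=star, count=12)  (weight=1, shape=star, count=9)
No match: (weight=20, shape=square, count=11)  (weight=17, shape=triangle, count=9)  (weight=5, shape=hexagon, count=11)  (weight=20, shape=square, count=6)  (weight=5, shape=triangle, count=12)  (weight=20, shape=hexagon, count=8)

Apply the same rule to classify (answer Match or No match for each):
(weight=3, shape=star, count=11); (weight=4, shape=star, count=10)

Match, Match

Checking candidate rules against both groups, what survives is: shape is star.
Match: (weight=3, shape=star, count=11), since shape is star. Match: (weight=4, shape=star, count=10), since shape is star.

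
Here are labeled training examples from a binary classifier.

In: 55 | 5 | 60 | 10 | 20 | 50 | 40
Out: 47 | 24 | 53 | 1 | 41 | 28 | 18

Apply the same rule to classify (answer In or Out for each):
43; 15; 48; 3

The distinguishing property — multiple of 5 — holds for all the 'In' cases and none of the 'Out' cases.

Out, In, Out, Out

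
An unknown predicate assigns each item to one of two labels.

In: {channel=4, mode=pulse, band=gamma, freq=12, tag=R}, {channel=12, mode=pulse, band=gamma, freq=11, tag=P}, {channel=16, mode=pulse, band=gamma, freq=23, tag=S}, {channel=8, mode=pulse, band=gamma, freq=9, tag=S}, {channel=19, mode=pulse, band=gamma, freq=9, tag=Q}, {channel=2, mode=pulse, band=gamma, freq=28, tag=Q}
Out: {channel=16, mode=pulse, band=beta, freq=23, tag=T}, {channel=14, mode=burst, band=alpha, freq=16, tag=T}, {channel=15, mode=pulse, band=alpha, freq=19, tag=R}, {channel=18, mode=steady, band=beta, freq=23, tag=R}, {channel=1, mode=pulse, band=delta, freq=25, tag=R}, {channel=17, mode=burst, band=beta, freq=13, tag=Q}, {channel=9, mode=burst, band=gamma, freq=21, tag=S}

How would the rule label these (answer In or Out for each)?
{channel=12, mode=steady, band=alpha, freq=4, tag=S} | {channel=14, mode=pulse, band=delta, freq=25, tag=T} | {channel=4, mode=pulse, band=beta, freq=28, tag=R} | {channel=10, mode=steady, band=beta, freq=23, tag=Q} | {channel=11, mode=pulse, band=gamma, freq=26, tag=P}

The common property of the 'In' items is: band is gamma AND mode is pulse. No 'Out' item has it.

Out, Out, Out, Out, In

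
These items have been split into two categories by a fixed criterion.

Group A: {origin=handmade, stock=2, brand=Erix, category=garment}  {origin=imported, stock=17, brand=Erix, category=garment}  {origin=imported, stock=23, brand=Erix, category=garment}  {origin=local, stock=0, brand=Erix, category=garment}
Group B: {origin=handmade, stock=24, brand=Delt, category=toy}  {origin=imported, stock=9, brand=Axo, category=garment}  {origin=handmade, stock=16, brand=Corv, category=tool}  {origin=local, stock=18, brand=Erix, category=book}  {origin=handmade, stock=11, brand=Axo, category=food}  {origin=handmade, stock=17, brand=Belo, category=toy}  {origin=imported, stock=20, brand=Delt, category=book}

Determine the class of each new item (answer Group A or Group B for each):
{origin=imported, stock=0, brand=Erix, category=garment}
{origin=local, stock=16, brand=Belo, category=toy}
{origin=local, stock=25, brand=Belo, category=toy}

The classifier is using: category is garment AND brand is Erix.
{origin=imported, stock=0, brand=Erix, category=garment} → category is garment, brand is Erix → Group A.
{origin=local, stock=16, brand=Belo, category=toy} → category is toy, brand is Belo → Group B.
{origin=local, stock=25, brand=Belo, category=toy} → category is toy, brand is Belo → Group B.

Group A, Group B, Group B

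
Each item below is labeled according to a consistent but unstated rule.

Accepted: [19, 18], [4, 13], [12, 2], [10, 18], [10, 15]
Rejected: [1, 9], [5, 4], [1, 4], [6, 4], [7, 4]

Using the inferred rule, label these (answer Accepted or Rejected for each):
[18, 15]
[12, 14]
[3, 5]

Rule: sum ≥ 14. This holds for each 'Accepted' example and fails for each 'Rejected' one.
Accepted: [18, 15], since 18+15 = 33.
Accepted: [12, 14], since 12+14 = 26.
Rejected: [3, 5], since 3+5 = 8.

Accepted, Accepted, Rejected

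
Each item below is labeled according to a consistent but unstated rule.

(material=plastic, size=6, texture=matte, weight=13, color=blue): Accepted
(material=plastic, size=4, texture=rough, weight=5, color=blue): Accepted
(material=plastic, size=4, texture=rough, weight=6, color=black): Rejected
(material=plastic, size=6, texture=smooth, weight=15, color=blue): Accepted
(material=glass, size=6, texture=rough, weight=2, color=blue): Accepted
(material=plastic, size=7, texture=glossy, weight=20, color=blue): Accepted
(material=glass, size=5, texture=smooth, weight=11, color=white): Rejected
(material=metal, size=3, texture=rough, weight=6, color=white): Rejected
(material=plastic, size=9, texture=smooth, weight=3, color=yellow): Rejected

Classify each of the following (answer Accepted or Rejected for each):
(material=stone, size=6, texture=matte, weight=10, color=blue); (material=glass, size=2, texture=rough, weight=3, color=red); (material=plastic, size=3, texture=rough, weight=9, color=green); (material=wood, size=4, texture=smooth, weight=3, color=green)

Accepted, Rejected, Rejected, Rejected

The distinguishing property — color is blue — holds for all the 'Accepted' cases and none of the 'Rejected' cases.
(material=stone, size=6, texture=matte, weight=10, color=blue): color is blue, matches → Accepted. (material=glass, size=2, texture=rough, weight=3, color=red): color is red, doesn't qualify → Rejected. (material=plastic, size=3, texture=rough, weight=9, color=green): color is green, doesn't qualify → Rejected. (material=wood, size=4, texture=smooth, weight=3, color=green): color is green, doesn't qualify → Rejected.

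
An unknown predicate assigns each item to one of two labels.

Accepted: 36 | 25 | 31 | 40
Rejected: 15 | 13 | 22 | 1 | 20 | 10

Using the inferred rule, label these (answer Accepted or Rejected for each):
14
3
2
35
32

A rule that fits every label: at least 25 — true of each 'Accepted' example, false of each 'Rejected' one.
14 → 14 < 25 → Rejected.
3 → 3 < 25 → Rejected.
2 → 2 < 25 → Rejected.
35 → 35 ≥ 25 → Accepted.
32 → 32 ≥ 25 → Accepted.

Rejected, Rejected, Rejected, Accepted, Accepted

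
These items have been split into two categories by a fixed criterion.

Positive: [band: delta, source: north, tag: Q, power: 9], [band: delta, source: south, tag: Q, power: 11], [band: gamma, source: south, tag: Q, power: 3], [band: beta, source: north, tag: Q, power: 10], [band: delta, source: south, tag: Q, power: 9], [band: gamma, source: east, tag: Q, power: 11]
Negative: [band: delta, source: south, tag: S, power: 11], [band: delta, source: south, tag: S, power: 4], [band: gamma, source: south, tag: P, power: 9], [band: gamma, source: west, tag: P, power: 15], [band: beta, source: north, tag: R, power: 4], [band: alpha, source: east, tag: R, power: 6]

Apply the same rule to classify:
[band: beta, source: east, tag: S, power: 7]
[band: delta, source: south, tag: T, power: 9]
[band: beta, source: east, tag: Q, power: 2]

Negative, Negative, Positive

The distinguishing property — tag is Q — holds for all the 'Positive' cases and none of the 'Negative' cases.
[band: beta, source: east, tag: S, power: 7]: tag is S, doesn't match → Negative.
[band: delta, source: south, tag: T, power: 9]: tag is T, doesn't match → Negative.
[band: beta, source: east, tag: Q, power: 2]: tag is Q, satisfies this → Positive.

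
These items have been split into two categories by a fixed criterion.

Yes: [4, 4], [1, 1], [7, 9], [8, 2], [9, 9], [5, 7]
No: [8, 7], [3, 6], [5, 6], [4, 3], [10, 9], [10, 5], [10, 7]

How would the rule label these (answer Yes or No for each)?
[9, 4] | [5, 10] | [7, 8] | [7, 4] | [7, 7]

No, No, No, No, Yes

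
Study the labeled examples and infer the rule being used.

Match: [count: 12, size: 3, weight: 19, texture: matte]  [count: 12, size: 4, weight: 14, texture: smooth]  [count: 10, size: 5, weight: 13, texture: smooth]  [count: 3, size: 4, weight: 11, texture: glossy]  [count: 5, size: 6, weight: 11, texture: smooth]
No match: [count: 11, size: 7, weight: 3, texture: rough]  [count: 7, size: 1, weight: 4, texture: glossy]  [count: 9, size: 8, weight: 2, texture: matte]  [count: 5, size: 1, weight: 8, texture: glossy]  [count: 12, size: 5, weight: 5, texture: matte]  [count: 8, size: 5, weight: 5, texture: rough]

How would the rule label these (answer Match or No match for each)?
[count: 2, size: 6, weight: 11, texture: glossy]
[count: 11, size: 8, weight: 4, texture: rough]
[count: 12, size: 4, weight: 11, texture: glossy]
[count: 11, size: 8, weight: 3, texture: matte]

The rule appears to be: weight ≥ 11.
[count: 2, size: 6, weight: 11, texture: glossy]: weight = 11, checks out → Match. [count: 11, size: 8, weight: 4, texture: rough]: weight = 4, fails this test → No match. [count: 12, size: 4, weight: 11, texture: glossy]: weight = 11, checks out → Match. [count: 11, size: 8, weight: 3, texture: matte]: weight = 3, fails this test → No match.

Match, No match, Match, No match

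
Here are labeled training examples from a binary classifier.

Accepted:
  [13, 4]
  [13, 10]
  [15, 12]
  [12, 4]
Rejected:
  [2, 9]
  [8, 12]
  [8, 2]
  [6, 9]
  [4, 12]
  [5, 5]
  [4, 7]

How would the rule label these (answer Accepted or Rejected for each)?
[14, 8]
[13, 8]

The rule appears to be: first ≥ 9.
Accepted: [14, 8], since first 14. Accepted: [13, 8], since first 13.

Accepted, Accepted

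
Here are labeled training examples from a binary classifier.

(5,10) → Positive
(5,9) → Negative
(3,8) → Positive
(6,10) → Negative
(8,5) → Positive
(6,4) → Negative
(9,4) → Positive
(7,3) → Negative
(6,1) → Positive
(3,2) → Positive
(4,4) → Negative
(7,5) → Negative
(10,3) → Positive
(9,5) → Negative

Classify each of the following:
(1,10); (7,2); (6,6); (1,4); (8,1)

Every 'Positive' example satisfies: sum is odd. None of the 'Negative' examples do.
(1,10): 1+10 = 11, satisfies this → Positive.
(7,2): 7+2 = 9, satisfies this → Positive.
(6,6): 6+6 = 12, fails this test → Negative.
(1,4): 1+4 = 5, satisfies this → Positive.
(8,1): 8+1 = 9, satisfies this → Positive.

Positive, Positive, Negative, Positive, Positive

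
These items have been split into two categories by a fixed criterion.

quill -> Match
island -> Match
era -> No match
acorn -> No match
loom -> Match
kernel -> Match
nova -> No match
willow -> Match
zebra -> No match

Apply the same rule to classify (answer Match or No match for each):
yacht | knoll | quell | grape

No match, Match, Match, No match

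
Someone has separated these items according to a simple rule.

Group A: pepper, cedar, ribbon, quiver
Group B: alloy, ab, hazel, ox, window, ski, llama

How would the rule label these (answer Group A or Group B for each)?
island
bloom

One predicate separates the groups cleanly: contains 'r'.
island: Group B (no 'r'). bloom: Group B (no 'r').

Group B, Group B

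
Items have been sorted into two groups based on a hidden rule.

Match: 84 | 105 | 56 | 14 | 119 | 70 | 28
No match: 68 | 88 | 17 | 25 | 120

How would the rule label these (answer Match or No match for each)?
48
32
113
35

No match, No match, No match, Match

'Match' ⟺ multiple of 7.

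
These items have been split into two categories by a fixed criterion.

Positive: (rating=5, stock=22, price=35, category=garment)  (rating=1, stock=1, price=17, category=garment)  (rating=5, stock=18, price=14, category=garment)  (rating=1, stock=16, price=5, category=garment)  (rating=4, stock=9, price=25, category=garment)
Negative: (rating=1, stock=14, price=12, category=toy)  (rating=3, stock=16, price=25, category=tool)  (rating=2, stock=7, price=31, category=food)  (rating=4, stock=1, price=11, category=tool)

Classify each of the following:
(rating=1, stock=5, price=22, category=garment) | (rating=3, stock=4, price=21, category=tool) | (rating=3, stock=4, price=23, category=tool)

Positive, Negative, Negative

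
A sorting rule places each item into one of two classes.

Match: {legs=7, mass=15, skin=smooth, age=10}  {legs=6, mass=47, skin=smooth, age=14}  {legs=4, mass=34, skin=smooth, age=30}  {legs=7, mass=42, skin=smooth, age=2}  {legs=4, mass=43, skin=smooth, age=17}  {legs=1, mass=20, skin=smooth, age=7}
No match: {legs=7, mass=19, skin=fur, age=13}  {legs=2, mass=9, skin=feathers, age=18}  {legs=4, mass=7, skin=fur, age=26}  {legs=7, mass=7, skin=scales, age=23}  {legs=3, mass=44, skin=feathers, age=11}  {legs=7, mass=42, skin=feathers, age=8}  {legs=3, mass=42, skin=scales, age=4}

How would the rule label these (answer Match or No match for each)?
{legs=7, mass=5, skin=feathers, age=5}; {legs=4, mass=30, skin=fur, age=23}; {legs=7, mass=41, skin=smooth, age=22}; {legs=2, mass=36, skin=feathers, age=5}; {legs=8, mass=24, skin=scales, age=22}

No match, No match, Match, No match, No match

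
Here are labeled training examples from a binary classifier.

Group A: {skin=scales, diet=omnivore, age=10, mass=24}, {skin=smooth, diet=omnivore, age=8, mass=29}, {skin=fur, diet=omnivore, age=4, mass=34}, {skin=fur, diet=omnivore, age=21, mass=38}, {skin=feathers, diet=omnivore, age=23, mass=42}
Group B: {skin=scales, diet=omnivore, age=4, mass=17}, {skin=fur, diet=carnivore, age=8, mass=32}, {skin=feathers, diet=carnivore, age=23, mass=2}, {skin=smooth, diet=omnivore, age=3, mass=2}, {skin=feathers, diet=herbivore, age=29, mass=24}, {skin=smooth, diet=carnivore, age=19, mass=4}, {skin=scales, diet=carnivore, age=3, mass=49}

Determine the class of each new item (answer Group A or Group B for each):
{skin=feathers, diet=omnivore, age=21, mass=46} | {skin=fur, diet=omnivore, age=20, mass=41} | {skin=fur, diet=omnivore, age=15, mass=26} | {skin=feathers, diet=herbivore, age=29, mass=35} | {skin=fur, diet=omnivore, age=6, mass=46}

Group A, Group A, Group A, Group B, Group A

The rule appears to be: diet is omnivore AND mass ≥ 24.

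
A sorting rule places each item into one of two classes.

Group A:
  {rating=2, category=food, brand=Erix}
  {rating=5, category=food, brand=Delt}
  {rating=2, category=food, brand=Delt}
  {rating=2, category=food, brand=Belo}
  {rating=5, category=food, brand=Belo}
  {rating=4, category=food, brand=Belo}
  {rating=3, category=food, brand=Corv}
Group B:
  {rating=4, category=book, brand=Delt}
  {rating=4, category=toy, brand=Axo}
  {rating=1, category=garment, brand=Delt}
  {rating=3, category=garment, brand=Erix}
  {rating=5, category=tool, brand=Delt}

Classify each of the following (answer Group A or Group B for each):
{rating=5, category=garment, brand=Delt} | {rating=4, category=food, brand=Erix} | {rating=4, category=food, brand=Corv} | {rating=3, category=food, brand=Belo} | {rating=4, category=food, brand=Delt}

Group B, Group A, Group A, Group A, Group A

The classifier is using: category is food.
{rating=5, category=garment, brand=Delt}: category is garment, does not fit → Group B. {rating=4, category=food, brand=Erix}: category is food, checks out → Group A. {rating=4, category=food, brand=Corv}: category is food, checks out → Group A. {rating=3, category=food, brand=Belo}: category is food, checks out → Group A. {rating=4, category=food, brand=Delt}: category is food, checks out → Group A.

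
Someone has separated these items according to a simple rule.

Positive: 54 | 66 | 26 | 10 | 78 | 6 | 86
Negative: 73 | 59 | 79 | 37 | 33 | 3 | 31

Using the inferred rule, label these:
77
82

Negative, Positive

A rule that fits every label: even — true of each 'Positive' example, false of each 'Negative' one.
77 → 77 is odd → Negative.
82 → 82 is even → Positive.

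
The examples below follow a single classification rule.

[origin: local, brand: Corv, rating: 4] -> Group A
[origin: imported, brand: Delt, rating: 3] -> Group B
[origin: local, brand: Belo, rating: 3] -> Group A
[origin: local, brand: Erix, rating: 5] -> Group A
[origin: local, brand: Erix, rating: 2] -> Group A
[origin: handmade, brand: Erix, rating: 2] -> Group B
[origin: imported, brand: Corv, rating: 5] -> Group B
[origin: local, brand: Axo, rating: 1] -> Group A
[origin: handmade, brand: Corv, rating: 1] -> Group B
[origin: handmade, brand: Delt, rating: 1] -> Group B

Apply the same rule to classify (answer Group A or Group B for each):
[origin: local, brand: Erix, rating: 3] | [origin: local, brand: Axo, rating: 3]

The common property of the 'Group A' items is: origin is local. No 'Group B' item has it.
Group A: [origin: local, brand: Erix, rating: 3], since origin is local.
Group A: [origin: local, brand: Axo, rating: 3], since origin is local.

Group A, Group A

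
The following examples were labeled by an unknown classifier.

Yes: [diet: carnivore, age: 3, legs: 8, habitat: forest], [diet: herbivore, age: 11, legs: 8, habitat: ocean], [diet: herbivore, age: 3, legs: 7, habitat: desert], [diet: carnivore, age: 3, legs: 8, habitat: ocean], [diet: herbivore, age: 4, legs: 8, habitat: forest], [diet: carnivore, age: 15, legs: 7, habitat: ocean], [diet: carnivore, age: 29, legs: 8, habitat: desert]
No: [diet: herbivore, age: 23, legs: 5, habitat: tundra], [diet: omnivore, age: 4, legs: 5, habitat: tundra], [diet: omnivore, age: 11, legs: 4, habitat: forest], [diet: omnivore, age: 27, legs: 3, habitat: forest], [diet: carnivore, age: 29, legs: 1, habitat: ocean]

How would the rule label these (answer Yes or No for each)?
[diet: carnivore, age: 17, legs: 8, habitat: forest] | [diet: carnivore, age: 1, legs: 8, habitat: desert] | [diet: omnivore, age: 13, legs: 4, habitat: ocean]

Yes, Yes, No

The simplest hypothesis consistent with all the labels is: legs ≥ 7.
[diet: carnivore, age: 17, legs: 8, habitat: forest]: legs = 8 — matches, so Yes.
[diet: carnivore, age: 1, legs: 8, habitat: desert]: legs = 8 — matches, so Yes.
[diet: omnivore, age: 13, legs: 4, habitat: ocean]: legs = 4 — doesn't match, so No.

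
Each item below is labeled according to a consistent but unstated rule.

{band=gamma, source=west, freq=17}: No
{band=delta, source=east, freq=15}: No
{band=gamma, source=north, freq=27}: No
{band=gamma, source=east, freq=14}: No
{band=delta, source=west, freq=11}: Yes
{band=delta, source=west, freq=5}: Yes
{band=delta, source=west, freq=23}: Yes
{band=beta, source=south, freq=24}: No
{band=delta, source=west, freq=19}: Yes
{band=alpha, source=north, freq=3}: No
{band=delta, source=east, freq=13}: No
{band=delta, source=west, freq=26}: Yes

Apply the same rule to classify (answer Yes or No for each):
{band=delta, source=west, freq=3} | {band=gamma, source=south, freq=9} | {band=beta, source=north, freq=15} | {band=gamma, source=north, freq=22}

Yes, No, No, No

The simplest hypothesis consistent with all the labels is: source is west AND band is delta.
{band=delta, source=west, freq=3} — source is west, band is delta, hence Yes. {band=gamma, source=south, freq=9} — source is south, band is gamma, hence No. {band=beta, source=north, freq=15} — source is north, band is beta, hence No. {band=gamma, source=north, freq=22} — source is north, band is gamma, hence No.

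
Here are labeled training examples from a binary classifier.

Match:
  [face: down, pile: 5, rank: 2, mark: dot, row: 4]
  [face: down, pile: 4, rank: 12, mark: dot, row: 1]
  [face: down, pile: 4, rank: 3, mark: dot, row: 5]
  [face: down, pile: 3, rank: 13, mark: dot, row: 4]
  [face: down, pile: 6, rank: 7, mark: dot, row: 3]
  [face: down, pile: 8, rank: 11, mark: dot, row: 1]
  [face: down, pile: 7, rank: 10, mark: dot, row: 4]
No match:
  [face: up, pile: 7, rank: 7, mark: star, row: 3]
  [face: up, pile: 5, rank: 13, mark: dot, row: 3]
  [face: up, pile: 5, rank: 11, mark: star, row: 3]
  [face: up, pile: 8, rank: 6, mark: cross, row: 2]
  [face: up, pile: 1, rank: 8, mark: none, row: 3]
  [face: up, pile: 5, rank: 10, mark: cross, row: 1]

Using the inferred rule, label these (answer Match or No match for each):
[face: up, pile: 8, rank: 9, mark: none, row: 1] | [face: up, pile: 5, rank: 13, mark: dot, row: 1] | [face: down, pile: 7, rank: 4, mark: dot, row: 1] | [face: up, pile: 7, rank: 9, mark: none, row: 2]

No match, No match, Match, No match

All 'Match' examples share one property — face is down — and every 'No match' example lacks it.
[face: up, pile: 8, rank: 9, mark: none, row: 1]: No match (face is up).
[face: up, pile: 5, rank: 13, mark: dot, row: 1]: No match (face is up).
[face: down, pile: 7, rank: 4, mark: dot, row: 1]: Match (face is down).
[face: up, pile: 7, rank: 9, mark: none, row: 2]: No match (face is up).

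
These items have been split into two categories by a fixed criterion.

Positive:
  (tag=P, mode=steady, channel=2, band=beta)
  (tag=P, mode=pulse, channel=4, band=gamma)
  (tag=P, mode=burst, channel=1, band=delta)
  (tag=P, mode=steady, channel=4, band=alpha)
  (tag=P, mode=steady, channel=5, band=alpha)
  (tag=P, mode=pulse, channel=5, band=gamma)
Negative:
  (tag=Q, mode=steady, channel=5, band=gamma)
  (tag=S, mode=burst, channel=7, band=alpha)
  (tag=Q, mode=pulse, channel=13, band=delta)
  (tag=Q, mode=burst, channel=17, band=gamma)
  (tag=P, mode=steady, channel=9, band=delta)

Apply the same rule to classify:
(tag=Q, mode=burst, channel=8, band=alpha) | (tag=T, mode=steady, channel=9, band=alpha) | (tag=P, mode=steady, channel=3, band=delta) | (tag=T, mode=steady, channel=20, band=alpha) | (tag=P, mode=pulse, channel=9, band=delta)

The pattern is that an item is 'Positive' exactly when: tag is P AND channel ≤ 5.

Negative, Negative, Positive, Negative, Negative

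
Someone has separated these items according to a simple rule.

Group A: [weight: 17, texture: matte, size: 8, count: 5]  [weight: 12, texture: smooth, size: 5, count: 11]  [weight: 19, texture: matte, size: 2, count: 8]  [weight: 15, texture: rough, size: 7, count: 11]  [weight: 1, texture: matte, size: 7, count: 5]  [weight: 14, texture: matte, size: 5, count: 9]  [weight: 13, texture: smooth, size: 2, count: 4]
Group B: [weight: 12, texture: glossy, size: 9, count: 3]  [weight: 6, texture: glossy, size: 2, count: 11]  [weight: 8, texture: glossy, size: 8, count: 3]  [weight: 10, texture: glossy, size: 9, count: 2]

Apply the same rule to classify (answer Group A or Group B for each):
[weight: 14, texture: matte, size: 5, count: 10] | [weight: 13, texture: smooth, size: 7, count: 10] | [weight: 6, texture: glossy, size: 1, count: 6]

Group A, Group A, Group B

The simplest hypothesis consistent with all the labels is: texture is not glossy.
[weight: 14, texture: matte, size: 5, count: 10]: texture is matte, passes → Group A.
[weight: 13, texture: smooth, size: 7, count: 10]: texture is smooth, passes → Group A.
[weight: 6, texture: glossy, size: 1, count: 6]: texture is glossy, does not pass → Group B.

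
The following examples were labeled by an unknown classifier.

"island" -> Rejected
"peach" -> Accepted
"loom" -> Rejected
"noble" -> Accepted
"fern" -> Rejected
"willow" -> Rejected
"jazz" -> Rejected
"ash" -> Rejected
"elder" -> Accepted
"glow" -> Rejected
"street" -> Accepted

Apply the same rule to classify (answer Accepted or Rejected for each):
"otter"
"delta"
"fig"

The rule appears to be: length ≥ 5 AND contains 'e'.
"otter" — length 5, has 'e', hence Accepted. "delta" — length 5, has 'e', hence Accepted. "fig" — length 3, no 'e', hence Rejected.

Accepted, Accepted, Rejected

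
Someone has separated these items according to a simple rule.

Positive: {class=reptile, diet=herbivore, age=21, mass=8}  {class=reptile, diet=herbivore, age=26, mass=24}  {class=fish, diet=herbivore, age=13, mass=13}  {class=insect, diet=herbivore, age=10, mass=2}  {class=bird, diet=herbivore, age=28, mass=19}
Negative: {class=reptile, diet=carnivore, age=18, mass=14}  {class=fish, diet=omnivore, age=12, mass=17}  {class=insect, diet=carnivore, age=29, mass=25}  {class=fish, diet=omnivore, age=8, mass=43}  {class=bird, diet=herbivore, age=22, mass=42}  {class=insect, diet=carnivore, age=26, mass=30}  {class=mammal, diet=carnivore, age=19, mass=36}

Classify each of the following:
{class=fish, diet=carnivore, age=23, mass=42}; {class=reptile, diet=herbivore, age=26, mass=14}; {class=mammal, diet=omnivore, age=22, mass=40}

Negative, Positive, Negative

The pattern is that an item is 'Positive' exactly when: diet is herbivore AND mass ≤ 24.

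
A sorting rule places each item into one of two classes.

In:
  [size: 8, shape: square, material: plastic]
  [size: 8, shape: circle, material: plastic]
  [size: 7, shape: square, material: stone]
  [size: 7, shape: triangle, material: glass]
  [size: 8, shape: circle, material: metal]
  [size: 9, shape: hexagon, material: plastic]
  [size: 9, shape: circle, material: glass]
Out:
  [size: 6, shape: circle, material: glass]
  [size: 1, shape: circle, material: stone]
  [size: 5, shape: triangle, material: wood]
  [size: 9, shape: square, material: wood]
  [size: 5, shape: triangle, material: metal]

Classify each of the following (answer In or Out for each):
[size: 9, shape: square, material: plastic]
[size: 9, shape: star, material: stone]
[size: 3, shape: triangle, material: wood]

The common property of the 'In' items is: material is not wood AND size ≥ 7. No 'Out' item has it.
[size: 9, shape: square, material: plastic]: In (material is plastic, size = 9). [size: 9, shape: star, material: stone]: In (material is stone, size = 9). [size: 3, shape: triangle, material: wood]: Out (material is wood, size = 3).

In, In, Out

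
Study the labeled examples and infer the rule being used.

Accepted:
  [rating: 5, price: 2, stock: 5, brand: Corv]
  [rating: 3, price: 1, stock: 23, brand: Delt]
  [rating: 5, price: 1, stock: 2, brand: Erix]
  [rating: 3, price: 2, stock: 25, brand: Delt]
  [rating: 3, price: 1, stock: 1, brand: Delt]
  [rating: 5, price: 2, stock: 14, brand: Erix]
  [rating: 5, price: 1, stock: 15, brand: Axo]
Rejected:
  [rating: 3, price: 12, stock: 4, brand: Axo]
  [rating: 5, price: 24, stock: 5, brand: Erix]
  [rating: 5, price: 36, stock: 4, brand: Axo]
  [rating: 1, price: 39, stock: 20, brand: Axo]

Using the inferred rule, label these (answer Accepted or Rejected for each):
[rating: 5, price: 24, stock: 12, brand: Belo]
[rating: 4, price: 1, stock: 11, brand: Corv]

The rule appears to be: price ≤ 2.
[rating: 5, price: 24, stock: 12, brand: Belo] → price = 24 → Rejected. [rating: 4, price: 1, stock: 11, brand: Corv] → price = 1 → Accepted.

Rejected, Accepted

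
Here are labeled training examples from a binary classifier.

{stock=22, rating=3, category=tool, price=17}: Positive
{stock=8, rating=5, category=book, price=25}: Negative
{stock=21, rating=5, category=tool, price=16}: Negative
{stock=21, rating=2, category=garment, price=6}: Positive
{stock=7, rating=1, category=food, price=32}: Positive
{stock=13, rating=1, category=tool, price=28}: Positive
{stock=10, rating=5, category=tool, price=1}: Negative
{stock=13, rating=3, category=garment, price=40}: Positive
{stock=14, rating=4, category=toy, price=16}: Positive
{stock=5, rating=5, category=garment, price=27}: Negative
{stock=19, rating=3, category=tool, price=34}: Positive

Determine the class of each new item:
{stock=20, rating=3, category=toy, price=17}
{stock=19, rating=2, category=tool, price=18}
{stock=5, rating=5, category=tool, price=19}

'Positive' ⟺ rating ≤ 4.
{stock=20, rating=3, category=toy, price=17} — rating = 3, hence Positive.
{stock=19, rating=2, category=tool, price=18} — rating = 2, hence Positive.
{stock=5, rating=5, category=tool, price=19} — rating = 5, hence Negative.

Positive, Positive, Negative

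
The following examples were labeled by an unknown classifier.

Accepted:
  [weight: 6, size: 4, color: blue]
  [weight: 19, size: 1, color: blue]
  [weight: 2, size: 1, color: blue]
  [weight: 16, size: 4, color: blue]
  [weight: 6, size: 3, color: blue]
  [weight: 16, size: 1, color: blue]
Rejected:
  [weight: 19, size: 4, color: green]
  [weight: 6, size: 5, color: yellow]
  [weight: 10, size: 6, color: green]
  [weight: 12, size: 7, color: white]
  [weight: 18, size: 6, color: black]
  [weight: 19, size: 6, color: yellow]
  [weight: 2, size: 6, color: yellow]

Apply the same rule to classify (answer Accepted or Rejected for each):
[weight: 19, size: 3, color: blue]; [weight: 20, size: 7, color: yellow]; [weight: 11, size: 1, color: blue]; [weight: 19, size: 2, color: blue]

A rule that fits every label: color is blue — true of each 'Accepted' example, false of each 'Rejected' one.
Accepted: [weight: 19, size: 3, color: blue], since color is blue. Rejected: [weight: 20, size: 7, color: yellow], since color is yellow. Accepted: [weight: 11, size: 1, color: blue], since color is blue. Accepted: [weight: 19, size: 2, color: blue], since color is blue.

Accepted, Rejected, Accepted, Accepted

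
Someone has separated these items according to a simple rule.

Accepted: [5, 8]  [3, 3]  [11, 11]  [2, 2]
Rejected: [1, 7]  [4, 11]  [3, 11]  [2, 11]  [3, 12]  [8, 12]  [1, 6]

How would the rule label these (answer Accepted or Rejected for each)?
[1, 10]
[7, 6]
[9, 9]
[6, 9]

One predicate separates the groups cleanly: |first − second| ≤ 3.
Rejected: [1, 10], since |1−10| = 9.
Accepted: [7, 6], since |7−6| = 1.
Accepted: [9, 9], since |9−9| = 0.
Accepted: [6, 9], since |6−9| = 3.

Rejected, Accepted, Accepted, Accepted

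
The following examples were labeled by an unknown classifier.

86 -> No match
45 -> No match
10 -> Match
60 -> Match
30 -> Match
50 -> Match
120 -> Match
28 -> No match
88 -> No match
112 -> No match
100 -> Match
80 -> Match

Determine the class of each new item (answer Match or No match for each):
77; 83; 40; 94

No match, No match, Match, No match

The simplest hypothesis consistent with all the labels is: multiple of 10.
77: 77 = 10·7 + 7, does not satisfy this → No match. 83: 83 = 10·8 + 3, does not satisfy this → No match. 40: 40 = 10·4, has this property → Match. 94: 94 = 10·9 + 4, does not satisfy this → No match.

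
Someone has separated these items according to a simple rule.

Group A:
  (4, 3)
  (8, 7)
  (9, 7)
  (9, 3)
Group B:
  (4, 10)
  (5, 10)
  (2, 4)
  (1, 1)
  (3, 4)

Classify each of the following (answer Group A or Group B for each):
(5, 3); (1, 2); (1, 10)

One predicate separates the groups cleanly: first > second.

Group A, Group B, Group B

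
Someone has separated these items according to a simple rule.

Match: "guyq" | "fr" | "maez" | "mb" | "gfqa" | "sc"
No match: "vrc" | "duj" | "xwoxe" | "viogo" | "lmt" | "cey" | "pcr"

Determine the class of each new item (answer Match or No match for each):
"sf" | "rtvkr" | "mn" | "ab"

Match, No match, Match, Match

One predicate separates the groups cleanly: even length.
"sf": length 2 — qualifies, so Match. "rtvkr": length 5 — does not pass, so No match. "mn": length 2 — qualifies, so Match. "ab": length 2 — qualifies, so Match.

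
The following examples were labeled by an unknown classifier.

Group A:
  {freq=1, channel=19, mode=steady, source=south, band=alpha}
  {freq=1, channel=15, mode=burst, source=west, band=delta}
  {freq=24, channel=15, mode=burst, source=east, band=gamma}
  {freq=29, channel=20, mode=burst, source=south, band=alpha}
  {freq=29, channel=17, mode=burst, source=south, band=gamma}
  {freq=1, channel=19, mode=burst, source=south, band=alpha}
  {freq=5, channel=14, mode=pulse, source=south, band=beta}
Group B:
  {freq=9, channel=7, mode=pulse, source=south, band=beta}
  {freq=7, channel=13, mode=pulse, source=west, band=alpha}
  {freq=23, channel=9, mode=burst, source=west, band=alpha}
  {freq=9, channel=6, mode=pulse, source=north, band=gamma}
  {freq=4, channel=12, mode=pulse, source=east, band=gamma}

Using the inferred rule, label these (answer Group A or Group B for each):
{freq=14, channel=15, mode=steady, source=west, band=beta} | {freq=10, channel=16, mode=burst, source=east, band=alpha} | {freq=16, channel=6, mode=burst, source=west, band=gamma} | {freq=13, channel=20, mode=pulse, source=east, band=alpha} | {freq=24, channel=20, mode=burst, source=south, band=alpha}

Group A, Group A, Group B, Group A, Group A

All 'Group A' examples share one property — channel ≥ 14 — and every 'Group B' example lacks it.
{freq=14, channel=15, mode=steady, source=west, band=beta}: Group A (channel = 15).
{freq=10, channel=16, mode=burst, source=east, band=alpha}: Group A (channel = 16).
{freq=16, channel=6, mode=burst, source=west, band=gamma}: Group B (channel = 6).
{freq=13, channel=20, mode=pulse, source=east, band=alpha}: Group A (channel = 20).
{freq=24, channel=20, mode=burst, source=south, band=alpha}: Group A (channel = 20).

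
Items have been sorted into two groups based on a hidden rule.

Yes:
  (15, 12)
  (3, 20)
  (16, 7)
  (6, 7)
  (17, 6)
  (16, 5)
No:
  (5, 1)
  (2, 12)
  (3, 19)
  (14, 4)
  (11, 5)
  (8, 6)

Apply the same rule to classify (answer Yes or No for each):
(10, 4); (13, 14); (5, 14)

No, Yes, Yes

The common property of the 'Yes' items is: sum is odd. No 'No' item has it.
(10, 4): 10+4 = 14, fails the rule → No. (13, 14): 13+14 = 27, satisfies this → Yes. (5, 14): 5+14 = 19, satisfies this → Yes.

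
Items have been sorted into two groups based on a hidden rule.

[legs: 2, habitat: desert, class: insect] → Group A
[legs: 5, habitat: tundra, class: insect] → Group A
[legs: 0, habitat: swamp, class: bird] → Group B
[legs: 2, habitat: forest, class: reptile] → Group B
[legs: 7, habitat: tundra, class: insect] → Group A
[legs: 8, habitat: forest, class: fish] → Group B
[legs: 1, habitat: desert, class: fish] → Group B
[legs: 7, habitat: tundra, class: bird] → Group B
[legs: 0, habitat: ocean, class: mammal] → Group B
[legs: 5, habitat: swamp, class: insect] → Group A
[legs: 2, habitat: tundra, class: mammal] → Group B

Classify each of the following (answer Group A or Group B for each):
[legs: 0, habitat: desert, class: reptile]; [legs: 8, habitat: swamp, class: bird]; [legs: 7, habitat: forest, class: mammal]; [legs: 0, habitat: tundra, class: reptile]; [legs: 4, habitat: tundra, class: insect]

Group B, Group B, Group B, Group B, Group A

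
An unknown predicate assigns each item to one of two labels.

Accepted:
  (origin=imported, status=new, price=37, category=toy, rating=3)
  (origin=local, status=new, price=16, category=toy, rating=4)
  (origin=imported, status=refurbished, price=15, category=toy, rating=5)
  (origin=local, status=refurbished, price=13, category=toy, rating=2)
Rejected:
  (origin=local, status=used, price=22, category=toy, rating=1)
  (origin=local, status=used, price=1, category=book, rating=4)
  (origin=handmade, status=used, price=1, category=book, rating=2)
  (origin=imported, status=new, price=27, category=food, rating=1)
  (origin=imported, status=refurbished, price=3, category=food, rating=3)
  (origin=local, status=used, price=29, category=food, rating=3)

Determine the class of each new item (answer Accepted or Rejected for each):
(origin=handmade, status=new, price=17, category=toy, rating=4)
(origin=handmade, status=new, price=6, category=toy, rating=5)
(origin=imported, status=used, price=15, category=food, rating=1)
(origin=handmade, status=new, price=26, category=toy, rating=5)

The classifier is using: category is toy AND rating ≥ 2.
Accepted: (origin=handmade, status=new, price=17, category=toy, rating=4), since category is toy, rating = 4. Accepted: (origin=handmade, status=new, price=6, category=toy, rating=5), since category is toy, rating = 5. Rejected: (origin=imported, status=used, price=15, category=food, rating=1), since category is food, rating = 1. Accepted: (origin=handmade, status=new, price=26, category=toy, rating=5), since category is toy, rating = 5.

Accepted, Accepted, Rejected, Accepted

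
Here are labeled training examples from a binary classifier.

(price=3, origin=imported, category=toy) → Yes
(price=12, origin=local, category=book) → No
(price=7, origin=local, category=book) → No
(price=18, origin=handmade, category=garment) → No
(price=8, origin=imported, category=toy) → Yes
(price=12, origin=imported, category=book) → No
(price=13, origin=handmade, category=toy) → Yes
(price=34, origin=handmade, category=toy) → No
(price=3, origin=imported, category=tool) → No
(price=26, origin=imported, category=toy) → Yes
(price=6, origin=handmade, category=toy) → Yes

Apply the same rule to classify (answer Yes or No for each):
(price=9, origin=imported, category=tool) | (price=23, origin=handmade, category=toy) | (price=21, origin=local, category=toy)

No, Yes, Yes

The pattern is that an item is 'Yes' exactly when: category is toy AND price ≤ 26.
(price=9, origin=imported, category=tool): No (category is tool, price = 9). (price=23, origin=handmade, category=toy): Yes (category is toy, price = 23). (price=21, origin=local, category=toy): Yes (category is toy, price = 21).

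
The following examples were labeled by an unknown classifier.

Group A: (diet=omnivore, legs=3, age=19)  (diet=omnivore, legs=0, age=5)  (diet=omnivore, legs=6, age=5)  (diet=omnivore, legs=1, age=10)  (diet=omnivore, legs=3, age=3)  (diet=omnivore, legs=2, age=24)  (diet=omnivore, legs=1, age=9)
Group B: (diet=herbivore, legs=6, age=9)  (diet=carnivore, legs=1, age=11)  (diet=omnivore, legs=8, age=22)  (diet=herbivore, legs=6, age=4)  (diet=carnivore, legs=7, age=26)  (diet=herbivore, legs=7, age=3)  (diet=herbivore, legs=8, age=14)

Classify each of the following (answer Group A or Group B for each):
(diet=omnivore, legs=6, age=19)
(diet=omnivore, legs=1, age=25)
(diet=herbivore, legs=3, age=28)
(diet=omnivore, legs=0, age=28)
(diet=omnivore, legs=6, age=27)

Group A, Group A, Group B, Group A, Group A

The pattern is that an item is 'Group A' exactly when: diet is omnivore AND legs ≤ 6.
(diet=omnivore, legs=6, age=19): Group A (diet is omnivore, legs = 6). (diet=omnivore, legs=1, age=25): Group A (diet is omnivore, legs = 1). (diet=herbivore, legs=3, age=28): Group B (diet is herbivore, legs = 3). (diet=omnivore, legs=0, age=28): Group A (diet is omnivore, legs = 0). (diet=omnivore, legs=6, age=27): Group A (diet is omnivore, legs = 6).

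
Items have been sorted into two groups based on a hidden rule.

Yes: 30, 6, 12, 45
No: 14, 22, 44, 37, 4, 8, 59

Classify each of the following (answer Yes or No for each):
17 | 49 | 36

No, No, Yes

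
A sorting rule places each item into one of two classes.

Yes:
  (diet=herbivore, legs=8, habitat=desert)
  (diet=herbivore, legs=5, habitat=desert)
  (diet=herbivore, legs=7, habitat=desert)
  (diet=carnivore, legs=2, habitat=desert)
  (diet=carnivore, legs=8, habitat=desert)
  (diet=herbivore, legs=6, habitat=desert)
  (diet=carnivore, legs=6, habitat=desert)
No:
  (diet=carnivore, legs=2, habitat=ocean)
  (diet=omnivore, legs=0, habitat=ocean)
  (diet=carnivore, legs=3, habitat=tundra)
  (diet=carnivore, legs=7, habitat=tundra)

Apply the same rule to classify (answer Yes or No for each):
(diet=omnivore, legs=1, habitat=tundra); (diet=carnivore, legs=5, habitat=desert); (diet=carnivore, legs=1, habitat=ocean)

No, Yes, No

One predicate separates the groups cleanly: habitat is desert.
(diet=omnivore, legs=1, habitat=tundra) → habitat is tundra → No. (diet=carnivore, legs=5, habitat=desert) → habitat is desert → Yes. (diet=carnivore, legs=1, habitat=ocean) → habitat is ocean → No.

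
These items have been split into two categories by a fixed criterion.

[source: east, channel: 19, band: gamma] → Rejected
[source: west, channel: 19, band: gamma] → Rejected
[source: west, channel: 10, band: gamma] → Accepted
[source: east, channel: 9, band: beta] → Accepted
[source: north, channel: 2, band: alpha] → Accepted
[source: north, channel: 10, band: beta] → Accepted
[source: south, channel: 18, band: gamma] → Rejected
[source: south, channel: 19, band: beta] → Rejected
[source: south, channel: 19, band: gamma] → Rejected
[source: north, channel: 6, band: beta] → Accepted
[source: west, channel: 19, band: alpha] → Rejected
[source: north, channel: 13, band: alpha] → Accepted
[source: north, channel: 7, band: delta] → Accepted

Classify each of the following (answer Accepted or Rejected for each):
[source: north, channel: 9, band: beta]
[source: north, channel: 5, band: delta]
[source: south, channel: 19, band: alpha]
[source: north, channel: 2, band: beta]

'Accepted' ⟺ channel ≤ 13.

Accepted, Accepted, Rejected, Accepted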